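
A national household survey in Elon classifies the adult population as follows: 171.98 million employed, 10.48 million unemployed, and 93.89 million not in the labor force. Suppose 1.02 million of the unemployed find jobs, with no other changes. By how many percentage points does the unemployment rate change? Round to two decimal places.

The unemployment rate changes by −0.56 percentage points.

Initially, labor force = 171.98 + 10.48 = 182.46 million, so u = 10.48/182.46 = 5.74%.
After the change, unemployed falls and employed rises by 1.02; labor force unchanged → E = 173.00, U = 9.46, labor force = 182.46 million.
New unemployment rate = 9.46 / 182.46 = 5.18%.
Change = 5.18% − 5.74% = −0.56 percentage points.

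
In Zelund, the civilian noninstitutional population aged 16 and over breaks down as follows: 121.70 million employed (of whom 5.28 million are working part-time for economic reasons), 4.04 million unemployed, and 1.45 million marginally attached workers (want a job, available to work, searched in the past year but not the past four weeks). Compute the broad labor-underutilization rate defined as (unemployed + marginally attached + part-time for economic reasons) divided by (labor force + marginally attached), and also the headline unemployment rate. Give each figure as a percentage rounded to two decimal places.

Labor force = 121.70 + 4.04 = 125.74 million.
Numerator = 4.04 + 1.45 + 5.28 = 10.77 million.
Denominator = 125.74 + 1.45 = 127.19 million.
Broad rate = 10.77 / 127.19 = 8.47%.
Headline unemployment rate = 4.04 / 125.74 = 3.21%.

Broad underutilization rate ≈ 8.47%; headline unemployment rate ≈ 3.21%.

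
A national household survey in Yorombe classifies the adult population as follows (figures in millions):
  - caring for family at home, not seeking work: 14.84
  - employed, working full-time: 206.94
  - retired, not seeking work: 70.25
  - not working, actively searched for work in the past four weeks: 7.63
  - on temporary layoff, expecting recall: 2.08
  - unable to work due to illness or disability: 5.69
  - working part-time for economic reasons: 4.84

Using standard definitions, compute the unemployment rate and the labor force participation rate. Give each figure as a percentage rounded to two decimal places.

Unemployment rate ≈ 4.38%; labor force participation rate ≈ 70.93%.

Employed = 206.94 + 4.84 = 211.78 million (anyone who worked, including part-time for economic reasons, counts as employed).
Unemployed = 7.63 + 2.08 = 9.71 million (jobless and actively searching, or on temporary layoff).
Labor force = 211.78 + 9.71 = 221.49 million.
Not in labor force = 14.84 + 70.25 + 5.69 = 90.78 million (those not working and not actively searching are outside the labor force).
Civilian working-age population = 221.49 + 90.78 = 312.27 million.
Unemployment rate = 9.71 / 221.49 = 4.38%.
Labor force participation rate = 221.49 / 312.27 = 70.93%.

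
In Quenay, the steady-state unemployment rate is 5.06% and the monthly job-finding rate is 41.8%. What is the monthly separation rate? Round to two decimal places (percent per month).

From u* = s/(s+f): s = u·f/(1−u).
s = 0.0506 × 41.8 / (1 − 0.0506) = 2.1151 / 0.9494 ≈ 2.23% per month.

Separation rate ≈ 2.23% per month.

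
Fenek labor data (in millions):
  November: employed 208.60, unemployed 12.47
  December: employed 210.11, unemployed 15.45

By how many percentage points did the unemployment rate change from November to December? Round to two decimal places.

November: labor force = 208.60 + 12.47 = 221.07; u = 12.47/221.07 = 5.64%.
December: labor force = 210.11 + 15.45 = 225.56; u = 15.45/225.56 = 6.85%.
Change = 6.85% − 5.64% = +1.21 pp.

The unemployment rate changed by +1.21 percentage points.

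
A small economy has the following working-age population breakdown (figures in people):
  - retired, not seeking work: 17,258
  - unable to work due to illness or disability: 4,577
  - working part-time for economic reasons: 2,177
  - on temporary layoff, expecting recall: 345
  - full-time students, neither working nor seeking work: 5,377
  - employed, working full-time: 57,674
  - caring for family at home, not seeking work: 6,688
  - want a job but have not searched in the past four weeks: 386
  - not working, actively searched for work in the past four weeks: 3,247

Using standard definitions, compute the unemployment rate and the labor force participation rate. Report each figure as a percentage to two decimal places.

Unemployment rate ≈ 5.66%; labor force participation rate ≈ 64.92%.

Employed = 2,177 + 57,674 = 59,851 (anyone who worked, including part-time for economic reasons, counts as employed).
Unemployed = 345 + 3,247 = 3,592 (jobless and actively searching, or on temporary layoff).
Labor force = 59,851 + 3,592 = 63,443.
Not in labor force = 17,258 + 4,577 + 5,377 + 6,688 + 386 = 34,286 (those not working and not actively searching are outside the labor force — including those who want a job but have given up searching).
Civilian working-age population = 63,443 + 34,286 = 97,729.
Unemployment rate = 3,592 / 63,443 = 5.66%.
Labor force participation rate = 63,443 / 97,729 = 64.92%.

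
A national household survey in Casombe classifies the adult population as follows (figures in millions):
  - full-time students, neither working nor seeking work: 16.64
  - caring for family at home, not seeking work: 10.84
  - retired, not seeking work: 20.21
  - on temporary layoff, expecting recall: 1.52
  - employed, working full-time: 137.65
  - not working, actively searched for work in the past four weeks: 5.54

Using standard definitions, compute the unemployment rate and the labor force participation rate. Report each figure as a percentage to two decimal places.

Employed = 137.65 million.
Unemployed = 1.52 + 5.54 = 7.06 million (jobless and actively searching, or on temporary layoff).
Labor force = 137.65 + 7.06 = 144.71 million.
Not in labor force = 16.64 + 10.84 + 20.21 = 47.69 million (those not working and not actively searching are outside the labor force).
Civilian working-age population = 144.71 + 47.69 = 192.40 million.
Unemployment rate = 7.06 / 144.71 = 4.88%.
Labor force participation rate = 144.71 / 192.40 = 75.21%.

Unemployment rate ≈ 4.88%; labor force participation rate ≈ 75.21%.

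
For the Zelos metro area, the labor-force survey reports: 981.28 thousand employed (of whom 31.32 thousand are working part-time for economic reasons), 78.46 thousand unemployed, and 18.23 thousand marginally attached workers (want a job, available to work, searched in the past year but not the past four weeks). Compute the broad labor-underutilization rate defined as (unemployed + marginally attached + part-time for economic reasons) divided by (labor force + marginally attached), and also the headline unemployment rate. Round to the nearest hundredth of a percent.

Broad underutilization rate ≈ 11.88%; headline unemployment rate ≈ 7.40%.

Labor force = 981.28 + 78.46 = 1,059.74 thousand.
Numerator = 78.46 + 18.23 + 31.32 = 128.01 thousand.
Denominator = 1,059.74 + 18.23 = 1,077.97 thousand.
Broad rate = 128.01 / 1,077.97 = 11.88%.
Headline unemployment rate = 78.46 / 1,059.74 = 7.40%.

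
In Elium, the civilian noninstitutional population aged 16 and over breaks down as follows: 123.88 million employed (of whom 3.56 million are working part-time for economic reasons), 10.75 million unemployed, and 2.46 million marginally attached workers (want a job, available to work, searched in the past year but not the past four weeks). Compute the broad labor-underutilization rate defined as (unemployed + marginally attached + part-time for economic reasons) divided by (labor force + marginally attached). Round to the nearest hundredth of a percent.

Broad underutilization rate ≈ 12.23%.

Labor force = 123.88 + 10.75 = 134.63 million.
Numerator = 10.75 + 2.46 + 3.56 = 16.77 million.
Denominator = 134.63 + 2.46 = 137.09 million.
Broad rate = 16.77 / 137.09 = 12.23%.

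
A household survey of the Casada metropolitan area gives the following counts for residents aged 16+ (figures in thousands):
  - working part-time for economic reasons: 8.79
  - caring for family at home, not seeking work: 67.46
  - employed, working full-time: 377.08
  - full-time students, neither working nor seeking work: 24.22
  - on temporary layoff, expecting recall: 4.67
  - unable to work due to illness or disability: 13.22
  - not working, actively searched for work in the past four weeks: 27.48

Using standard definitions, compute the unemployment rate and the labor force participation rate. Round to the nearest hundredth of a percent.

Employed = 8.79 + 377.08 = 385.87 thousand (anyone who worked, including part-time for economic reasons, counts as employed).
Unemployed = 4.67 + 27.48 = 32.15 thousand (jobless and actively searching, or on temporary layoff).
Labor force = 385.87 + 32.15 = 418.02 thousand.
Not in labor force = 67.46 + 24.22 + 13.22 = 104.90 thousand (those not working and not actively searching are outside the labor force).
Civilian working-age population = 418.02 + 104.90 = 522.92 thousand.
Unemployment rate = 32.15 / 418.02 = 7.69%.
Labor force participation rate = 418.02 / 522.92 = 79.94%.

Unemployment rate ≈ 7.69%; labor force participation rate ≈ 79.94%.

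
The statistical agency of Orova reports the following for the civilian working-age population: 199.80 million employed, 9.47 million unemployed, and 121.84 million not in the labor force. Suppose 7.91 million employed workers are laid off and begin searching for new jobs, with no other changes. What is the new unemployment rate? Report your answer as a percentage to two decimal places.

New unemployment rate ≈ 8.31%.

Initially, labor force = 199.80 + 9.47 = 209.27 million, so u = 9.47/209.27 = 4.53%.
After the change, employed falls and unemployed rises by 7.91; labor force unchanged → E = 191.89, U = 17.38, labor force = 209.27 million.
New unemployment rate = 17.38 / 209.27 = 8.31%.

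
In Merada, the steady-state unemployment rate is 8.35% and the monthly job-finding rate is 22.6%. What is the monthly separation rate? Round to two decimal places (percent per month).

Separation rate ≈ 2.06% per month.

From u* = s/(s+f): s = u·f/(1−u).
s = 0.0835 × 22.6 / (1 − 0.0835) = 1.8871 / 0.9165 ≈ 2.06% per month.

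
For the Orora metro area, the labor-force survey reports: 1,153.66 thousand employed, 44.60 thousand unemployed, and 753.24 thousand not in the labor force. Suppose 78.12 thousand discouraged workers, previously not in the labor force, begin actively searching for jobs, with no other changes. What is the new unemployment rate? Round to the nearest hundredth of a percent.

Initially, labor force = 1,153.66 + 44.60 = 1,198.26 thousand, so u = 44.60/1,198.26 = 3.72%.
After the change, unemployed and labor force both rise by 78.12 → E = 1,153.66, U = 122.72, labor force = 1,276.38 thousand.
New unemployment rate = 122.72 / 1,276.38 = 9.61%.

New unemployment rate ≈ 9.61%.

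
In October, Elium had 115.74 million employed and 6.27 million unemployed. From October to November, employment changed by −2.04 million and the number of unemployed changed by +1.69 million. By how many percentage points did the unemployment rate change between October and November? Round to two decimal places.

The unemployment rate changed by +1.40 percentage points.

October: labor force = 115.74 + 6.27 = 122.01; u = 6.27/122.01 = 5.14%.
November: labor force = 113.70 + 7.96 = 121.66; u = 7.96/121.66 = 6.54%.
Change = 6.54% − 5.14% = +1.40 pp.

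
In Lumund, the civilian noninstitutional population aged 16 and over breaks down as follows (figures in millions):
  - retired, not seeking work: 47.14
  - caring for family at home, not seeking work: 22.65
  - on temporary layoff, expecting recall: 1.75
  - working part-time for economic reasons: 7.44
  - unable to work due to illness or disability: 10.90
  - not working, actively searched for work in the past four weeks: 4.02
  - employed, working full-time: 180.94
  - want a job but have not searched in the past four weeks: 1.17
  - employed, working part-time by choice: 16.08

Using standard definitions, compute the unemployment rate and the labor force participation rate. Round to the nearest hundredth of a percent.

Employed = 7.44 + 180.94 + 16.08 = 204.46 million (anyone who worked, including part-time for economic reasons, counts as employed).
Unemployed = 1.75 + 4.02 = 5.77 million (jobless and actively searching, or on temporary layoff).
Labor force = 204.46 + 5.77 = 210.23 million.
Not in labor force = 47.14 + 22.65 + 10.90 + 1.17 = 81.86 million (those not working and not actively searching are outside the labor force — including those who want a job but have given up searching).
Civilian working-age population = 210.23 + 81.86 = 292.09 million.
Unemployment rate = 5.77 / 210.23 = 2.74%.
Labor force participation rate = 210.23 / 292.09 = 71.97%.

Unemployment rate ≈ 2.74%; labor force participation rate ≈ 71.97%.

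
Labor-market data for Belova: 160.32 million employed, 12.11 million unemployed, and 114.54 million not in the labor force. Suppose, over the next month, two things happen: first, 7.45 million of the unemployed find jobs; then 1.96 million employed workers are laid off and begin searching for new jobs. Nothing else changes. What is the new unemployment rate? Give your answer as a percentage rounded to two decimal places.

New unemployment rate ≈ 3.84%.

Initially, labor force = 160.32 + 12.11 = 172.43 million, so u = 12.11/172.43 = 7.02%.
After the first change, unemployed falls and employed rises by 7.45; labor force unchanged → E = 167.77, U = 4.66, labor force = 172.43 million.
After the second change, employed falls and unemployed rises by 1.96; labor force unchanged → E = 165.81, U = 6.62, labor force = 172.43 million.
New unemployment rate = 6.62 / 172.43 = 3.84%.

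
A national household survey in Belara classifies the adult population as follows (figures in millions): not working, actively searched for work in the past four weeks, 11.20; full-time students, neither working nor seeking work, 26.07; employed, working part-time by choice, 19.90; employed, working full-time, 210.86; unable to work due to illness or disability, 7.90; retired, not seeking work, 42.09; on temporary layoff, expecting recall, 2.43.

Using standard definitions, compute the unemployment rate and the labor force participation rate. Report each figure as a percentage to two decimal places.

Employed = 19.90 + 210.86 = 230.76 million.
Unemployed = 11.20 + 2.43 = 13.63 million (jobless and actively searching, or on temporary layoff).
Labor force = 230.76 + 13.63 = 244.39 million.
Not in labor force = 26.07 + 7.90 + 42.09 = 76.06 million (those not working and not actively searching are outside the labor force).
Civilian working-age population = 244.39 + 76.06 = 320.45 million.
Unemployment rate = 13.63 / 244.39 = 5.58%.
Labor force participation rate = 244.39 / 320.45 = 76.26%.

Unemployment rate ≈ 5.58%; labor force participation rate ≈ 76.26%.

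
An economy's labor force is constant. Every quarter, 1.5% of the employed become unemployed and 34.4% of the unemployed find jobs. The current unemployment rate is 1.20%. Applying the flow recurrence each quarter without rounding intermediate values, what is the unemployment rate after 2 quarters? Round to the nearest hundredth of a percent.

With a fixed labor force, u_{t+1} = u_t + s·(1−u_t) − f·u_t = u_t·(1−s−f) + s.
Here 1−s−f = 0.641 and s = 0.015.
u_1 = 0.012000 × 0.641 + 0.015 = 0.022692.
u_2 = 0.022692 × 0.641 + 0.015 = 0.029546.

Unemployment rate after two quarters ≈ 2.95%.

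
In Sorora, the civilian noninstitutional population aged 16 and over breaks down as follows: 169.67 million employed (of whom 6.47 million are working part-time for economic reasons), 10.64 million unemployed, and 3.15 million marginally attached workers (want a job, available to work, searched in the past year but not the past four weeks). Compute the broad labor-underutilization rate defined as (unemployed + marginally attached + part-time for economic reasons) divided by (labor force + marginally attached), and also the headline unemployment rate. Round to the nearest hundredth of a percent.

Broad underutilization rate ≈ 11.04%; headline unemployment rate ≈ 5.90%.

Labor force = 169.67 + 10.64 = 180.31 million.
Numerator = 10.64 + 3.15 + 6.47 = 20.26 million.
Denominator = 180.31 + 3.15 = 183.46 million.
Broad rate = 20.26 / 183.46 = 11.04%.
Headline unemployment rate = 10.64 / 180.31 = 5.90%.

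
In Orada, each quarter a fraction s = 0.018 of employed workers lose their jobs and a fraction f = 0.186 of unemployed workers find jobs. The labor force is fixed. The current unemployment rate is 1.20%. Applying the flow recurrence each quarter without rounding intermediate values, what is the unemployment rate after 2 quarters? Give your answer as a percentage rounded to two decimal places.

With a fixed labor force, u_{t+1} = u_t + s·(1−u_t) − f·u_t = u_t·(1−s−f) + s.
Here 1−s−f = 0.796 and s = 0.018.
u_1 = 0.012000 × 0.796 + 0.018 = 0.027552.
u_2 = 0.027552 × 0.796 + 0.018 = 0.039931.

Unemployment rate after two quarters ≈ 3.99%.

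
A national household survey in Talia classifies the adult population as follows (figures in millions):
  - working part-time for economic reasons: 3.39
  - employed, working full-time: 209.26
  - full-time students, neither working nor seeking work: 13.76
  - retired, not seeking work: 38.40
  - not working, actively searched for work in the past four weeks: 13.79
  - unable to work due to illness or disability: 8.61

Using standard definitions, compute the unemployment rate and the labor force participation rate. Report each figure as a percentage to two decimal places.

Employed = 3.39 + 209.26 = 212.65 million (anyone who worked, including part-time for economic reasons, counts as employed).
Unemployed = 13.79 million.
Labor force = 212.65 + 13.79 = 226.44 million.
Not in labor force = 13.76 + 38.40 + 8.61 = 60.77 million (those not working and not actively searching are outside the labor force).
Civilian working-age population = 226.44 + 60.77 = 287.21 million.
Unemployment rate = 13.79 / 226.44 = 6.09%.
Labor force participation rate = 226.44 / 287.21 = 78.84%.

Unemployment rate ≈ 6.09%; labor force participation rate ≈ 78.84%.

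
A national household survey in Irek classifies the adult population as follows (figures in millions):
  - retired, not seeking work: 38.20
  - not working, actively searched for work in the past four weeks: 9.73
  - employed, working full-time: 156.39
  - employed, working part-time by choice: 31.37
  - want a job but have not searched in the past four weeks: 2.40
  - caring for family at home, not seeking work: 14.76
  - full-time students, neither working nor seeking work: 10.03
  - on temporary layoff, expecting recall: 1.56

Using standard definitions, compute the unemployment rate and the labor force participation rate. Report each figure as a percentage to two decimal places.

Unemployment rate ≈ 5.67%; labor force participation rate ≈ 75.27%.

Employed = 156.39 + 31.37 = 187.76 million.
Unemployed = 9.73 + 1.56 = 11.29 million (jobless and actively searching, or on temporary layoff).
Labor force = 187.76 + 11.29 = 199.05 million.
Not in labor force = 38.20 + 2.40 + 14.76 + 10.03 = 65.39 million (those not working and not actively searching are outside the labor force — including those who want a job but have given up searching).
Civilian working-age population = 199.05 + 65.39 = 264.44 million.
Unemployment rate = 11.29 / 199.05 = 5.67%.
Labor force participation rate = 199.05 / 264.44 = 75.27%.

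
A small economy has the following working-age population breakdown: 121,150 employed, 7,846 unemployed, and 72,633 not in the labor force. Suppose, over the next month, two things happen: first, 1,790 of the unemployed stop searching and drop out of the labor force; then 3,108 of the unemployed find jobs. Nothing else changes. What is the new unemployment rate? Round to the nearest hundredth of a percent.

Initially, labor force = 121,150 + 7,846 = 128,996, so u = 7,846/128,996 = 6.08%.
After the first change, unemployed and labor force both fall by 1,790 → E = 121,150, U = 6,056, labor force = 127,206.
After the second change, unemployed falls and employed rises by 3,108; labor force unchanged → E = 124,258, U = 2,948, labor force = 127,206.
New unemployment rate = 2,948 / 127,206 = 2.32%.

New unemployment rate ≈ 2.32%.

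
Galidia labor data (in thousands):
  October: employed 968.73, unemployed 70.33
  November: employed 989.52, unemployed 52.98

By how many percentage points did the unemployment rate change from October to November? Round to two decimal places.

October: labor force = 968.73 + 70.33 = 1,039.06; u = 70.33/1,039.06 = 6.77%.
November: labor force = 989.52 + 52.98 = 1,042.50; u = 52.98/1,042.50 = 5.08%.
Change = 5.08% − 6.77% = −1.69 pp.

The unemployment rate changed by −1.69 percentage points.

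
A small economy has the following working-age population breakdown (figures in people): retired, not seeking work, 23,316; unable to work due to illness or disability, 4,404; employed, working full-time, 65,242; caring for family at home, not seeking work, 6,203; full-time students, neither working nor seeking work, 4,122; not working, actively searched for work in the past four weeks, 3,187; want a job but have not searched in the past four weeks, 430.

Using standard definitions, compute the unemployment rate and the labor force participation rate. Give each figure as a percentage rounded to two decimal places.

Employed = 65,242.
Unemployed = 3,187.
Labor force = 65,242 + 3,187 = 68,429.
Not in labor force = 23,316 + 4,404 + 6,203 + 4,122 + 430 = 38,475 (those not working and not actively searching are outside the labor force — including those who want a job but have given up searching).
Civilian working-age population = 68,429 + 38,475 = 106,904.
Unemployment rate = 3,187 / 68,429 = 4.66%.
Labor force participation rate = 68,429 / 106,904 = 64.01%.

Unemployment rate ≈ 4.66%; labor force participation rate ≈ 64.01%.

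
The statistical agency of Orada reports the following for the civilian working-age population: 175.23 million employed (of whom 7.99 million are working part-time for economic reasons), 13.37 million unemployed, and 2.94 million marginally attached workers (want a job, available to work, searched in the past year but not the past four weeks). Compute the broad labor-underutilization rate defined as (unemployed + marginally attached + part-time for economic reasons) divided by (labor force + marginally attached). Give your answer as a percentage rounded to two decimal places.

Broad underutilization rate ≈ 12.69%.

Labor force = 175.23 + 13.37 = 188.60 million.
Numerator = 13.37 + 2.94 + 7.99 = 24.30 million.
Denominator = 188.60 + 2.94 = 191.54 million.
Broad rate = 24.30 / 191.54 = 12.69%.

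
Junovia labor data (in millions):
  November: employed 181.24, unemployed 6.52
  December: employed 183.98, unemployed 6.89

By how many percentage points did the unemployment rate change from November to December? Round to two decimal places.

November: labor force = 181.24 + 6.52 = 187.76; u = 6.52/187.76 = 3.47%.
December: labor force = 183.98 + 6.89 = 190.87; u = 6.89/190.87 = 3.61%.
Change = 3.61% − 3.47% = +0.14 pp.

The unemployment rate changed by +0.14 percentage points.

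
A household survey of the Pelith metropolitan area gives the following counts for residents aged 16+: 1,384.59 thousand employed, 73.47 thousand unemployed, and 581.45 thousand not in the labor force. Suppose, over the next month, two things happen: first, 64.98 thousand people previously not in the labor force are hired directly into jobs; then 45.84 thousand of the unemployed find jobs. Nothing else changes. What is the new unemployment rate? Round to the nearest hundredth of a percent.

New unemployment rate ≈ 1.81%.

Initially, labor force = 1,384.59 + 73.47 = 1,458.06 thousand, so u = 73.47/1,458.06 = 5.04%.
After the first change, employed and labor force both rise by 64.98; unemployed unchanged → E = 1,449.57, U = 73.47, labor force = 1,523.04 thousand.
After the second change, unemployed falls and employed rises by 45.84; labor force unchanged → E = 1,495.41, U = 27.63, labor force = 1,523.04 thousand.
New unemployment rate = 27.63 / 1,523.04 = 1.81%.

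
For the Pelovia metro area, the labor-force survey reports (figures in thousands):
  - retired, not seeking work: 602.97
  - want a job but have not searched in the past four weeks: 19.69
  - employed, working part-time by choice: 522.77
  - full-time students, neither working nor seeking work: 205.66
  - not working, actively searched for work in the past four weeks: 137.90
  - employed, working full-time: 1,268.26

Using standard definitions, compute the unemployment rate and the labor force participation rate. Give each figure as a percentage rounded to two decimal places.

Employed = 522.77 + 1,268.26 = 1,791.03 thousand.
Unemployed = 137.90 thousand.
Labor force = 1,791.03 + 137.90 = 1,928.93 thousand.
Not in labor force = 602.97 + 19.69 + 205.66 = 828.32 thousand (those not working and not actively searching are outside the labor force — including those who want a job but have given up searching).
Civilian working-age population = 1,928.93 + 828.32 = 2,757.25 thousand.
Unemployment rate = 137.90 / 1,928.93 = 7.15%.
Labor force participation rate = 1,928.93 / 2,757.25 = 69.96%.

Unemployment rate ≈ 7.15%; labor force participation rate ≈ 69.96%.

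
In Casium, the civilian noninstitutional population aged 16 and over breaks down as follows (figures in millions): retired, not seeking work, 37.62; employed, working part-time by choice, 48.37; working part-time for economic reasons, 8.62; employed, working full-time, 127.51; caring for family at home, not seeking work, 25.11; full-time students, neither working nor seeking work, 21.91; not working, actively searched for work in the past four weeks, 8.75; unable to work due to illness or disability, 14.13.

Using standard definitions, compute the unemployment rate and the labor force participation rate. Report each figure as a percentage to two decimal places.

Employed = 48.37 + 8.62 + 127.51 = 184.50 million (anyone who worked, including part-time for economic reasons, counts as employed).
Unemployed = 8.75 million.
Labor force = 184.50 + 8.75 = 193.25 million.
Not in labor force = 37.62 + 25.11 + 21.91 + 14.13 = 98.77 million (those not working and not actively searching are outside the labor force).
Civilian working-age population = 193.25 + 98.77 = 292.02 million.
Unemployment rate = 8.75 / 193.25 = 4.53%.
Labor force participation rate = 193.25 / 292.02 = 66.18%.

Unemployment rate ≈ 4.53%; labor force participation rate ≈ 66.18%.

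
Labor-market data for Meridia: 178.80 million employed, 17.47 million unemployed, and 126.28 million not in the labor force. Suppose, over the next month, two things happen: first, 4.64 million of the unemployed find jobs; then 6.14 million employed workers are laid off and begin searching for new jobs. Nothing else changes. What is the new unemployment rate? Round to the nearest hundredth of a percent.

Initially, labor force = 178.80 + 17.47 = 196.27 million, so u = 17.47/196.27 = 8.90%.
After the first change, unemployed falls and employed rises by 4.64; labor force unchanged → E = 183.44, U = 12.83, labor force = 196.27 million.
After the second change, employed falls and unemployed rises by 6.14; labor force unchanged → E = 177.30, U = 18.97, labor force = 196.27 million.
New unemployment rate = 18.97 / 196.27 = 9.67%.

New unemployment rate ≈ 9.67%.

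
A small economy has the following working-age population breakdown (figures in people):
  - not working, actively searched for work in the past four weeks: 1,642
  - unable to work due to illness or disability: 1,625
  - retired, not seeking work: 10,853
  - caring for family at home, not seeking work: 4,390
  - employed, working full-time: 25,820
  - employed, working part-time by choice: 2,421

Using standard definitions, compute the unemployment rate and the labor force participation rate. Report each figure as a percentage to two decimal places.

Unemployment rate ≈ 5.49%; labor force participation rate ≈ 63.92%.

Employed = 25,820 + 2,421 = 28,241.
Unemployed = 1,642.
Labor force = 28,241 + 1,642 = 29,883.
Not in labor force = 1,625 + 10,853 + 4,390 = 16,868 (those not working and not actively searching are outside the labor force).
Civilian working-age population = 29,883 + 16,868 = 46,751.
Unemployment rate = 1,642 / 29,883 = 5.49%.
Labor force participation rate = 29,883 / 46,751 = 63.92%.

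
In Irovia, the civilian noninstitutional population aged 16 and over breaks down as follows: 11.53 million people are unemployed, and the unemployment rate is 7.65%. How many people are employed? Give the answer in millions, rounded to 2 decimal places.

About 139.19 million are employed.

Labor force = U / u = 11.53 / 0.0765 ≈ 150.72 million.
Employed = labor force − unemployed = 150.72 − 11.53 = 139.19 million.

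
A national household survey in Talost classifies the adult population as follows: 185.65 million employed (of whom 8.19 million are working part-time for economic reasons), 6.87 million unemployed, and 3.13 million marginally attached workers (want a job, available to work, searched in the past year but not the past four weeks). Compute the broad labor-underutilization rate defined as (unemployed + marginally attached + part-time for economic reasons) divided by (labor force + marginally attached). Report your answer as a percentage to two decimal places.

Labor force = 185.65 + 6.87 = 192.52 million.
Numerator = 6.87 + 3.13 + 8.19 = 18.19 million.
Denominator = 192.52 + 3.13 = 195.65 million.
Broad rate = 18.19 / 195.65 = 9.30%.

Broad underutilization rate ≈ 9.30%.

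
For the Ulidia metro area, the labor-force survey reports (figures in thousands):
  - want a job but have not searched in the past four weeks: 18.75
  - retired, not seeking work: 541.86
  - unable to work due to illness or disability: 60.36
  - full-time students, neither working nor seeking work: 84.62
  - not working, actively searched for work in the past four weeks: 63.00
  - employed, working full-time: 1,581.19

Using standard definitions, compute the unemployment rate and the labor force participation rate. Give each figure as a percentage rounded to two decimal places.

Unemployment rate ≈ 3.83%; labor force participation rate ≈ 69.97%.

Employed = 1,581.19 thousand.
Unemployed = 63.00 thousand.
Labor force = 1,581.19 + 63.00 = 1,644.19 thousand.
Not in labor force = 18.75 + 541.86 + 60.36 + 84.62 = 705.59 thousand (those not working and not actively searching are outside the labor force — including those who want a job but have given up searching).
Civilian working-age population = 1,644.19 + 705.59 = 2,349.78 thousand.
Unemployment rate = 63.00 / 1,644.19 = 3.83%.
Labor force participation rate = 1,644.19 / 2,349.78 = 69.97%.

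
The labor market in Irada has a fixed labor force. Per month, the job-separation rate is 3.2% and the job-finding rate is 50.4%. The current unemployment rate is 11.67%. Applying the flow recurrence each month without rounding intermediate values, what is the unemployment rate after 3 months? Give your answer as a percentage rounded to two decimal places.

With a fixed labor force, u_{t+1} = u_t + s·(1−u_t) − f·u_t = u_t·(1−s−f) + s.
Here 1−s−f = 0.464 and s = 0.032.
u_1 = 0.116700 × 0.464 + 0.032 = 0.086149.
u_2 = 0.086149 × 0.464 + 0.032 = 0.071973.
u_3 = 0.071973 × 0.464 + 0.032 = 0.065395.

Unemployment rate after three months ≈ 6.54%.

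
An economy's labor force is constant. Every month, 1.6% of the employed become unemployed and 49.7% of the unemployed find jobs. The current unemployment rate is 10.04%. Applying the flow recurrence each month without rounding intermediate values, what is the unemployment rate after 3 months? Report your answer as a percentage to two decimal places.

With a fixed labor force, u_{t+1} = u_t + s·(1−u_t) − f·u_t = u_t·(1−s−f) + s.
Here 1−s−f = 0.487 and s = 0.016.
u_1 = 0.100400 × 0.487 + 0.016 = 0.064895.
u_2 = 0.064895 × 0.487 + 0.016 = 0.047604.
u_3 = 0.047604 × 0.487 + 0.016 = 0.039183.

Unemployment rate after three months ≈ 3.92%.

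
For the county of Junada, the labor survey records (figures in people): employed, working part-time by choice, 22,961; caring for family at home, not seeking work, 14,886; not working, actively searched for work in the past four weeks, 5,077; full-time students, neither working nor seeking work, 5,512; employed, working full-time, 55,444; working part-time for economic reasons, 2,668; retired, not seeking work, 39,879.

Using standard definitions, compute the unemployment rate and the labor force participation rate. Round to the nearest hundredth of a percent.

Unemployment rate ≈ 5.89%; labor force participation rate ≈ 58.83%.

Employed = 22,961 + 55,444 + 2,668 = 81,073 (anyone who worked, including part-time for economic reasons, counts as employed).
Unemployed = 5,077.
Labor force = 81,073 + 5,077 = 86,150.
Not in labor force = 14,886 + 5,512 + 39,879 = 60,277 (those not working and not actively searching are outside the labor force).
Civilian working-age population = 86,150 + 60,277 = 146,427.
Unemployment rate = 5,077 / 86,150 = 5.89%.
Labor force participation rate = 86,150 / 146,427 = 58.83%.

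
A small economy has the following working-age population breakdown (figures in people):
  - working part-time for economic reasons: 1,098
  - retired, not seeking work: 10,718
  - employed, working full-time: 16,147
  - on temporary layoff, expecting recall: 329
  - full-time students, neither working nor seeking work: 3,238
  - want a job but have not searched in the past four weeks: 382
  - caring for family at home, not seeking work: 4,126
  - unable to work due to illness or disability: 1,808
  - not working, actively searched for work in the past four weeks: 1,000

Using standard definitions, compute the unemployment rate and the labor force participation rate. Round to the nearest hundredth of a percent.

Employed = 1,098 + 16,147 = 17,245 (anyone who worked, including part-time for economic reasons, counts as employed).
Unemployed = 329 + 1,000 = 1,329 (jobless and actively searching, or on temporary layoff).
Labor force = 17,245 + 1,329 = 18,574.
Not in labor force = 10,718 + 3,238 + 382 + 4,126 + 1,808 = 20,272 (those not working and not actively searching are outside the labor force — including those who want a job but have given up searching).
Civilian working-age population = 18,574 + 20,272 = 38,846.
Unemployment rate = 1,329 / 18,574 = 7.16%.
Labor force participation rate = 18,574 / 38,846 = 47.81%.

Unemployment rate ≈ 7.16%; labor force participation rate ≈ 47.81%.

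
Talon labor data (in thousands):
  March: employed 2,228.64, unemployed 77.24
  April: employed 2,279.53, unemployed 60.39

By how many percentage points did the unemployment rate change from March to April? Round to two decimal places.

The unemployment rate changed by −0.77 percentage points.

March: labor force = 2,228.64 + 77.24 = 2,305.88; u = 77.24/2,305.88 = 3.35%.
April: labor force = 2,279.53 + 60.39 = 2,339.92; u = 60.39/2,339.92 = 2.58%.
Change = 2.58% − 3.35% = −0.77 pp.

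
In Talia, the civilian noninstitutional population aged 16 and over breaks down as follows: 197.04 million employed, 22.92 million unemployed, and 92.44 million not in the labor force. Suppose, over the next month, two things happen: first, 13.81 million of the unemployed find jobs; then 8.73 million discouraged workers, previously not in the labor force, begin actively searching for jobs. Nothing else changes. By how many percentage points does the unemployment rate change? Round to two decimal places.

The unemployment rate changes by −2.62 percentage points.

Initially, labor force = 197.04 + 22.92 = 219.96 million, so u = 22.92/219.96 = 10.42%.
After the first change, unemployed falls and employed rises by 13.81; labor force unchanged → E = 210.85, U = 9.11, labor force = 219.96 million.
After the second change, unemployed and labor force both rise by 8.73 → E = 210.85, U = 17.84, labor force = 228.69 million.
New unemployment rate = 17.84 / 228.69 = 7.80%.
Change = 7.80% − 10.42% = −2.62 percentage points.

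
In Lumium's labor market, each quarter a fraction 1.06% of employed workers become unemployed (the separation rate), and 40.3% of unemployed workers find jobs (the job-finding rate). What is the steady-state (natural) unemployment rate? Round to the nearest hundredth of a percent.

Steady-state unemployment rate ≈ 2.56%.

At steady state the flows balance: s·E = f·U, so U/(E+U) = s/(s+f).
u* = 1.06 / (1.06 + 40.3) = 1.06 / 41.36 = 2.56%.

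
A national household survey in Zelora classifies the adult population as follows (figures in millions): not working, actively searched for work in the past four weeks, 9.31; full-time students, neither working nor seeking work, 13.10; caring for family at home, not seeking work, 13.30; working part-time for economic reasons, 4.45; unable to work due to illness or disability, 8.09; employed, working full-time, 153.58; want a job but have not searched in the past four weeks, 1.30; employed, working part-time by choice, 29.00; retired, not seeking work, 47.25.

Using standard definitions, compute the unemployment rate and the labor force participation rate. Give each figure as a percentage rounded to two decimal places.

Unemployment rate ≈ 4.74%; labor force participation rate ≈ 70.28%.

Employed = 4.45 + 153.58 + 29.00 = 187.03 million (anyone who worked, including part-time for economic reasons, counts as employed).
Unemployed = 9.31 million.
Labor force = 187.03 + 9.31 = 196.34 million.
Not in labor force = 13.10 + 13.30 + 8.09 + 1.30 + 47.25 = 83.04 million (those not working and not actively searching are outside the labor force — including those who want a job but have given up searching).
Civilian working-age population = 196.34 + 83.04 = 279.38 million.
Unemployment rate = 9.31 / 196.34 = 4.74%.
Labor force participation rate = 196.34 / 279.38 = 70.28%.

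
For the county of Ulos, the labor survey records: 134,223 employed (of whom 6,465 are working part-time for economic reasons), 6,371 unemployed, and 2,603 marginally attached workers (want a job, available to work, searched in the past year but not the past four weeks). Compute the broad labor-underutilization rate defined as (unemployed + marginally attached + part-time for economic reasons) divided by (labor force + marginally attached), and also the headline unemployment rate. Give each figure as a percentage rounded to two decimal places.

Labor force = 134,223 + 6,371 = 140,594.
Numerator = 6,371 + 2,603 + 6,465 = 15,439.
Denominator = 140,594 + 2,603 = 143,197.
Broad rate = 15,439 / 143,197 = 10.78%.
Headline unemployment rate = 6,371 / 140,594 = 4.53%.

Broad underutilization rate ≈ 10.78%; headline unemployment rate ≈ 4.53%.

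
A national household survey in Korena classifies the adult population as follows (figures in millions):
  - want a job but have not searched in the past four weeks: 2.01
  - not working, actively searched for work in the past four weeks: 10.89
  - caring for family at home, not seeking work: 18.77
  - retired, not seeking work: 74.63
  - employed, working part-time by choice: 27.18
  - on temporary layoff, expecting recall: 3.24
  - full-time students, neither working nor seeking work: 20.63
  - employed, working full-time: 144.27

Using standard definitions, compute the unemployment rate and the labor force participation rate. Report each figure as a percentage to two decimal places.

Employed = 27.18 + 144.27 = 171.45 million.
Unemployed = 10.89 + 3.24 = 14.13 million (jobless and actively searching, or on temporary layoff).
Labor force = 171.45 + 14.13 = 185.58 million.
Not in labor force = 2.01 + 18.77 + 74.63 + 20.63 = 116.04 million (those not working and not actively searching are outside the labor force — including those who want a job but have given up searching).
Civilian working-age population = 185.58 + 116.04 = 301.62 million.
Unemployment rate = 14.13 / 185.58 = 7.61%.
Labor force participation rate = 185.58 / 301.62 = 61.53%.

Unemployment rate ≈ 7.61%; labor force participation rate ≈ 61.53%.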